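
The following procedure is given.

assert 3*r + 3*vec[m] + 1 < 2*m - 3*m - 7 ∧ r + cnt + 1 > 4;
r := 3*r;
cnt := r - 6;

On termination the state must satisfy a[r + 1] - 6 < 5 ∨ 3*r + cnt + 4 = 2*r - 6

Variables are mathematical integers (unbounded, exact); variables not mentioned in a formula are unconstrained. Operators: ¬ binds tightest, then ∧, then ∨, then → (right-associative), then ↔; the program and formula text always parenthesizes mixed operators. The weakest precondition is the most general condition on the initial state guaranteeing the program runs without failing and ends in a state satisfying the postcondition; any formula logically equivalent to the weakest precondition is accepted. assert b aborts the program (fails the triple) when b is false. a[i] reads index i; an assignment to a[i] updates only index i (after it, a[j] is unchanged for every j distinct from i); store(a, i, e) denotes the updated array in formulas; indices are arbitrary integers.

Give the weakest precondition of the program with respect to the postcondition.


Working backward. After the program, the postcondition a[r + 1] - 6 < 5 ∨ 3*r + cnt + 4 = 2*r - 6 must hold; in canonical form it is a[r + 1] < 11 ∨ cnt + r = -10.
Before cnt := r - 6: a[r + 1] < 11 ∨ 2*r = -4
Before r := 3*r: a[3*r + 1] < 11 ∨ 6*r = -4
Before assert 3*r + 3*vec[m] + 1 < 2*m - 3*m - 7 ∧ r + cnt + 1 > 4: 3*vec[m] + m + 3*r < -8 ∧ cnt + r > 3 ∧ (a[3*r + 1] < 11 ∨ 6*r = -4)
Answer: WP = 3*vec[m] + m + 3*r < -8 ∧ cnt + r > 3 ∧ (a[3*r + 1] < 11 ∨ 6*r = -4)


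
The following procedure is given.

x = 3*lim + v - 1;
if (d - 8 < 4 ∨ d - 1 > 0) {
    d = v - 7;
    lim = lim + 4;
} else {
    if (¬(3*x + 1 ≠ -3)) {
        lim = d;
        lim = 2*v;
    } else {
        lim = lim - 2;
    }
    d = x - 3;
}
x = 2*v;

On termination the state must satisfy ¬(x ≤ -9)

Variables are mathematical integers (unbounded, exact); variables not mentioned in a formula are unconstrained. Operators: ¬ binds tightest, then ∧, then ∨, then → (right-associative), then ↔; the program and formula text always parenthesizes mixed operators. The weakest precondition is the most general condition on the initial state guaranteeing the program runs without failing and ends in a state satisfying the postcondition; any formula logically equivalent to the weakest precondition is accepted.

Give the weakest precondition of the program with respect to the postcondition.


Working backward. After the program, ¬(x ≤ -9) must hold.
Before x := 2*v: ¬(2*v ≤ -9)
Then branch requires ¬(2*v ≤ -9); else branch requires ((¬(3*x ≠ -4)) → (¬(2*v ≤ -9))) ∧ (3*x ≠ -4 → (¬(2*v ≤ -9))).
Before the if: ((d < 12 ∨ d > 1) → (¬(2*v ≤ -9))) ∧ ((¬(d < 12 ∨ d > 1)) → (((¬(3*x ≠ -4)) → (¬(2*v ≤ -9))) ∧ (3*x ≠ -4 → (¬(2*v ≤ -9)))))
Before x := 3*lim + v - 1: ((d < 12 ∨ d > 1) → (¬(2*v ≤ -9))) ∧ ((¬(d < 12 ∨ d > 1)) → (((¬(9*lim + 3*v ≠ -1)) → (¬(2*v ≤ -9))) ∧ (9*lim + 3*v ≠ -1 → (¬(2*v ≤ -9)))))
Answer: WP = ((d < 12 ∨ d > 1) → (¬(2*v ≤ -9))) ∧ ((¬(d < 12 ∨ d > 1)) → (((¬(9*lim + 3*v ≠ -1)) → (¬(2*v ≤ -9))) ∧ (9*lim + 3*v ≠ -1 → (¬(2*v ≤ -9)))))


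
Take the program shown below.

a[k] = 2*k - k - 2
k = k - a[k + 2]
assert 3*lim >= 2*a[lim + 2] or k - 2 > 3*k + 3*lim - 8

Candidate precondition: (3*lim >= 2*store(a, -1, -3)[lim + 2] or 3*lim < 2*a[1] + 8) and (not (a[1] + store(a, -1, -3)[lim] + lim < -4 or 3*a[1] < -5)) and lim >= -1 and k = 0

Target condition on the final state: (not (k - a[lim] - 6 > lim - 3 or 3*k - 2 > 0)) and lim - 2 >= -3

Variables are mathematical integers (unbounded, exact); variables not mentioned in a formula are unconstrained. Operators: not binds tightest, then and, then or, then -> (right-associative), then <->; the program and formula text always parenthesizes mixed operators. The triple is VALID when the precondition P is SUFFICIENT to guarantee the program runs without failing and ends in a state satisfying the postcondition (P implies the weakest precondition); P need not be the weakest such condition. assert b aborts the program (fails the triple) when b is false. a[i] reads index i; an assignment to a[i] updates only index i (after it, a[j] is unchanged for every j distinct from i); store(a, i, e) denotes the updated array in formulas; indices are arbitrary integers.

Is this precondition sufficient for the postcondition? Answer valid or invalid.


Working backward. After the program, the postcondition (not (k - a[lim] - 6 > lim - 3 or 3*k - 2 > 0)) and lim - 2 >= -3 must hold; in canonical form it is (not (k > a[lim] + lim + 3 or 3*k > 2)) and lim >= -1.
Before assert 3*lim >= 2*a[lim + 2] or k - 2 > 3*k + 3*lim - 8: (3*lim >= 2*a[lim + 2] or 2*k + 3*lim < 6) and (not (k > a[lim] + lim + 3 or 3*k > 2)) and lim >= -1
Before k := k - a[k + 2]: (3*lim >= 2*a[lim + 2] or 2*k + 3*lim < 2*a[k + 2] + 6) and (not (k > a[k + 2] + a[lim] + lim + 3 or 3*k > 3*a[k + 2] + 2)) and lim >= -1
Before a[k] := 2*k - k - 2: (3*lim >= 2*store(a, k, k - 2)[lim + 2] or 2*k + 3*lim < 2*store(a, k, k - 2)[k + 2] + 6) and (not (k > store(a, k, k - 2)[k + 2] + store(a, k, k - 2)[lim] + lim + 3 or 3*k > 3*store(a, k, k - 2)[k + 2] + 2)) and lim >= -1
The weakest precondition is (3*lim >= 2*store(a, k, k - 2)[lim + 2] or 2*k + 3*lim < 2*store(a, k, k - 2)[k + 2] + 6) and (not (k > store(a, k, k - 2)[k + 2] + store(a, k, k - 2)[lim] + lim + 3 or 3*k > 3*store(a, k, k - 2)[k + 2] + 2)) and lim >= -1.
Check whether (3*lim >= 2*store(a, -1, -3)[lim + 2] or 3*lim < 2*a[1] + 8) and (not (a[1] + store(a, -1, -3)[lim] + lim < -4 or 3*a[1] < -5)) and lim >= -1 and k = 0 implies it.
Countermodel: at the initial state a = {[-1] = -4, [0] = 3, [1] = 30152, [2] = -11794, elsewhere 3}, k = 0, lim = -1, the precondition holds but the weakest precondition fails.
Answer: invalid


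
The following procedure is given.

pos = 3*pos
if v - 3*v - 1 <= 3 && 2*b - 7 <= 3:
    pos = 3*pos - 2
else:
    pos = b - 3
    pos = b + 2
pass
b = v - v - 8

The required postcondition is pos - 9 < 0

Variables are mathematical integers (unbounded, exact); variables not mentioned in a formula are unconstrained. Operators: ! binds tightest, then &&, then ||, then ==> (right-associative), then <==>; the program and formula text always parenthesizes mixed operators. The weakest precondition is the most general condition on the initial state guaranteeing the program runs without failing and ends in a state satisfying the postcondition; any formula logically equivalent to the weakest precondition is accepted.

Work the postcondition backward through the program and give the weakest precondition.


Working backward. After the program, the postcondition pos - 9 < 0 must hold; in canonical form it is pos < 9.
Before b := v - v - 8: pos < 9
Before skip: pos < 9
Then branch requires 3*pos < 11; else branch requires b < 7.
Before the if: ((2*v >= -4 && 2*b <= 10) ==> 3*pos < 11) && ((!(2*v >= -4 && 2*b <= 10)) ==> b < 7)
Before pos := 3*pos: ((2*v >= -4 && 2*b <= 10) ==> 9*pos < 11) && ((!(2*v >= -4 && 2*b <= 10)) ==> b < 7)
Answer: WP = ((2*v >= -4 && 2*b <= 10) ==> 9*pos < 11) && ((!(2*v >= -4 && 2*b <= 10)) ==> b < 7)


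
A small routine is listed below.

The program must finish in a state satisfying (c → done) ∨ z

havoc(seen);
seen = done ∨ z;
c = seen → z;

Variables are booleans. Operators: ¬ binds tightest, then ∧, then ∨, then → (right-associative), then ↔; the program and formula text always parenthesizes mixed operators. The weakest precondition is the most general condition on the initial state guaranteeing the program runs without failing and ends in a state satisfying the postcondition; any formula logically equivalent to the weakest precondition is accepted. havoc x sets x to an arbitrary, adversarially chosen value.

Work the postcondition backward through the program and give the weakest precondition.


Working backward. After the program, (c → done) ∨ z must hold.
Before c := seen → z: ((seen → z) → done) ∨ z
Before seen := done ∨ z: (((done ∨ z) → z) → done) ∨ z
Before havoc seen: (((done ∨ z) → z) → done) ∨ z
Answer: WP = (((done ∨ z) → z) → done) ∨ z


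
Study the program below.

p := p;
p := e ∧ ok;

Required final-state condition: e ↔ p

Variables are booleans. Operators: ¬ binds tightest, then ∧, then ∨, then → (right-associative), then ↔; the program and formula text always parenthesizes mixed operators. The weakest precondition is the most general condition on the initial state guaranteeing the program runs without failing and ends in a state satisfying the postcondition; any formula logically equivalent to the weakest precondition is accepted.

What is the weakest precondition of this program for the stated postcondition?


Working backward. After the program, e ↔ p must hold.
Before p := e ∧ ok: e ↔ (e ∧ ok)
Before p := p: e ↔ (e ∧ ok)
Answer: WP = e ↔ (e ∧ ok)


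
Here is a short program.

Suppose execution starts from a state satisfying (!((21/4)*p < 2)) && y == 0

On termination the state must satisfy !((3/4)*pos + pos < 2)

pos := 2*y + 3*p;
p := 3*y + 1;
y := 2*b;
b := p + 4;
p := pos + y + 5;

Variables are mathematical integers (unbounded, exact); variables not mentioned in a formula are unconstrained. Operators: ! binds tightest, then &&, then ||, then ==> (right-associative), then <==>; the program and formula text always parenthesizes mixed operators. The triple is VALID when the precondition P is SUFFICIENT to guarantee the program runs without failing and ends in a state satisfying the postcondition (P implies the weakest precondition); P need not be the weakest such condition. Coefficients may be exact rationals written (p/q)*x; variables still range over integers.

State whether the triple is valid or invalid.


Working backward. After the program, the postcondition !((3/4)*pos + pos < 2) must hold; in canonical form it is !((7/4)*pos < 2).
Before p := pos + y + 5: !((7/4)*pos < 2)
Before b := p + 4: !((7/4)*pos < 2)
Before y := 2*b: !((7/4)*pos < 2)
Before p := 3*y + 1: !((7/4)*pos < 2)
Before pos := 2*y + 3*p: !((21/4)*p + (7/2)*y < 2)
The weakest precondition is !((21/4)*p + (7/2)*y < 2).
Check whether (!((21/4)*p < 2)) && y == 0 implies it.
Every state satisfying the precondition satisfies the weakest precondition: the implication holds.
Answer: valid


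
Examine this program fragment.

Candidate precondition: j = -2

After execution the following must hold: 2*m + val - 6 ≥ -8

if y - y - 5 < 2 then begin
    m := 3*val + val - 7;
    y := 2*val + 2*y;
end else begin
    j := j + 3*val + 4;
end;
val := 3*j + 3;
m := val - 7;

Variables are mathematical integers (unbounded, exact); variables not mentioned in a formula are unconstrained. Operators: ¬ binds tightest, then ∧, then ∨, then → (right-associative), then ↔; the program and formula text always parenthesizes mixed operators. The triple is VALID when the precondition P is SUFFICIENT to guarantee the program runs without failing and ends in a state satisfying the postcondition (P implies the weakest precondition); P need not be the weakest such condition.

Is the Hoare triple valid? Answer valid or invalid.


Working backward. After the program, the postcondition 2*m + val - 6 ≥ -8 must hold; in canonical form it is 2*m + val ≥ -2.
Before m := val - 7: 3*val ≥ 12
Before val := 3*j + 3: 9*j ≥ 3
Then branch requires 9*j ≥ 3; else branch requires 9*j + 27*val ≥ -33.
Before the if: 9*j ≥ 3
The weakest precondition is 9*j ≥ 3.
Check whether j = -2 implies it.
Countermodel: at the initial state j = -2, the precondition holds but the weakest precondition fails.
Answer: invalid


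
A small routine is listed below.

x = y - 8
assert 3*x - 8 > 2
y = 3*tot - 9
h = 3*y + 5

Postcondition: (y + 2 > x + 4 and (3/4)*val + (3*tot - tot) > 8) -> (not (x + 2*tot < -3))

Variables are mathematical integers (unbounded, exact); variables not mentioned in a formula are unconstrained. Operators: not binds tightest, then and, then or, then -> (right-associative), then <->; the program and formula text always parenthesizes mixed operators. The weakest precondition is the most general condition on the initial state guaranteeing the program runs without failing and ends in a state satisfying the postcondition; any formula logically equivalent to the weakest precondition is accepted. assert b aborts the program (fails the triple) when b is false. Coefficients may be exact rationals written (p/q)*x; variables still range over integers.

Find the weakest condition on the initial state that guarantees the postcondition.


Working backward. After the program, the postcondition (y + 2 > x + 4 and (3/4)*val + (3*tot - tot) > 8) -> (not (x + 2*tot < -3)) must hold; in canonical form it is (y > x + 2 and 2*tot + (3/4)*val > 8) -> (not (2*tot + x < -3)).
Before h := 3*y + 5: (y > x + 2 and 2*tot + (3/4)*val > 8) -> (not (2*tot + x < -3))
Before y := 3*tot - 9: (3*tot > x + 11 and 2*tot + (3/4)*val > 8) -> (not (2*tot + x < -3))
Before assert 3*x - 8 > 2: 3*x > 10 and ((3*tot > x + 11 and 2*tot + (3/4)*val > 8) -> (not (2*tot + x < -3)))
Before x := y - 8: 3*y > 34 and ((3*tot > y + 3 and 2*tot + (3/4)*val > 8) -> (not (2*tot + y < 5)))
Answer: WP = 3*y > 34 and ((3*tot > y + 3 and 2*tot + (3/4)*val > 8) -> (not (2*tot + y < 5)))


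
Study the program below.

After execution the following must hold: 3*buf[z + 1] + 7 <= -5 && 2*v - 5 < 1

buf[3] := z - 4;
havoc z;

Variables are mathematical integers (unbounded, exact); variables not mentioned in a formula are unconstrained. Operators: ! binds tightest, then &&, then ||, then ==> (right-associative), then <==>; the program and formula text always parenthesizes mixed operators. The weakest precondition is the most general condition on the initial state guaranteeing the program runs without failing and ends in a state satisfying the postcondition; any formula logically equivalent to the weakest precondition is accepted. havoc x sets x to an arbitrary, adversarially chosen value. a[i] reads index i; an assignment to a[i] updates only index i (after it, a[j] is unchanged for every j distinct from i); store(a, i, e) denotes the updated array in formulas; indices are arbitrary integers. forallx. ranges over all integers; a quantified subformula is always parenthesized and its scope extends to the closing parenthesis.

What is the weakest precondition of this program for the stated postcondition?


Working backward. After the program, the postcondition 3*buf[z + 1] + 7 <= -5 && 2*v - 5 < 1 must hold; in canonical form it is 3*buf[z + 1] <= -12 && 2*v < 6.
Before havoc z: forall z_1. (3*buf[z_1 + 1] <= -12 && 2*v < 6)
Before buf[3] := z - 4: forall z_1. (3*store(buf, 3, z - 4)[z_1 + 1] <= -12 && 2*v < 6)
Answer: WP = forall z_1. (3*store(buf, 3, z - 4)[z_1 + 1] <= -12 && 2*v < 6)


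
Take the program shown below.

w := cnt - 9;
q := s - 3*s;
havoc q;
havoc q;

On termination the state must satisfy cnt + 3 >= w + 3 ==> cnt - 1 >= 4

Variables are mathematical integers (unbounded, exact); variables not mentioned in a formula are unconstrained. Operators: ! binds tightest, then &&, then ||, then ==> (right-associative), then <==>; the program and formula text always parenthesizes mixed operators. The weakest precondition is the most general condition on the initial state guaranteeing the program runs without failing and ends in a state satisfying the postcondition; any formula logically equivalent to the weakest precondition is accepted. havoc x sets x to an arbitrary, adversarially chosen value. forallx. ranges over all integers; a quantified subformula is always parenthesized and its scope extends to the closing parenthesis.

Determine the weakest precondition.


Working backward. After the program, the postcondition cnt + 3 >= w + 3 ==> cnt - 1 >= 4 must hold; in canonical form it is cnt >= w ==> cnt >= 5.
Before havoc q: cnt >= w ==> cnt >= 5
Before havoc q: cnt >= w ==> cnt >= 5
Before q := s - 3*s: cnt >= w ==> cnt >= 5
Before w := cnt - 9: cnt >= 5
Answer: WP = cnt >= 5


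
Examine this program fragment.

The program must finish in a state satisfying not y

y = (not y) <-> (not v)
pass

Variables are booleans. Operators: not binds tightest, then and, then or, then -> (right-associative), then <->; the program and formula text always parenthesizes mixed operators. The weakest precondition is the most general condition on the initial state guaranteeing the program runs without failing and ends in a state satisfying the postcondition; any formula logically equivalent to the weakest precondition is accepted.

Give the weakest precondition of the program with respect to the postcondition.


Working backward. After the program, not y must hold.
Before skip: not y
Before y := (not y) <-> (not v): not ((not y) <-> (not v))
Answer: WP = not ((not y) <-> (not v))


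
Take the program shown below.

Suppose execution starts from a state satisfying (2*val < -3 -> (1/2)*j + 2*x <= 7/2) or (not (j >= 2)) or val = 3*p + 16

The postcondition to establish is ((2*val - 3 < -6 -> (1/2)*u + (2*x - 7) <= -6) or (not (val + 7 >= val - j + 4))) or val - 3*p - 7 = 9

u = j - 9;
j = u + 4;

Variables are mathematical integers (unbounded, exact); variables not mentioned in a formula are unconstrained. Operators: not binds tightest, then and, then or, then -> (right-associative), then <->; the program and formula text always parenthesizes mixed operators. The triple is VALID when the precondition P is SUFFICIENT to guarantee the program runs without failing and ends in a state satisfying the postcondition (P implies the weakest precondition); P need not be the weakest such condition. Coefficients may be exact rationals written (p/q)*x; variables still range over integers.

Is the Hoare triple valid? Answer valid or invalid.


Working backward. After the program, the postcondition ((2*val - 3 < -6 -> (1/2)*u + (2*x - 7) <= -6) or (not (val + 7 >= val - j + 4))) or val - 3*p - 7 = 9 must hold; in canonical form it is (2*val < -3 -> (1/2)*u + 2*x <= 1) or (not (j >= -3)) or val = 3*p + 16.
Before j := u + 4: (2*val < -3 -> (1/2)*u + 2*x <= 1) or (not (u >= -7)) or val = 3*p + 16
Before u := j - 9: (2*val < -3 -> (1/2)*j + 2*x <= 11/2) or (not (j >= 2)) or val = 3*p + 16
The weakest precondition is (2*val < -3 -> (1/2)*j + 2*x <= 11/2) or (not (j >= 2)) or val = 3*p + 16.
Check whether (2*val < -3 -> (1/2)*j + 2*x <= 7/2) or (not (j >= 2)) or val = 3*p + 16 implies it.
Every state satisfying the precondition satisfies the weakest precondition: the implication holds.
Answer: valid


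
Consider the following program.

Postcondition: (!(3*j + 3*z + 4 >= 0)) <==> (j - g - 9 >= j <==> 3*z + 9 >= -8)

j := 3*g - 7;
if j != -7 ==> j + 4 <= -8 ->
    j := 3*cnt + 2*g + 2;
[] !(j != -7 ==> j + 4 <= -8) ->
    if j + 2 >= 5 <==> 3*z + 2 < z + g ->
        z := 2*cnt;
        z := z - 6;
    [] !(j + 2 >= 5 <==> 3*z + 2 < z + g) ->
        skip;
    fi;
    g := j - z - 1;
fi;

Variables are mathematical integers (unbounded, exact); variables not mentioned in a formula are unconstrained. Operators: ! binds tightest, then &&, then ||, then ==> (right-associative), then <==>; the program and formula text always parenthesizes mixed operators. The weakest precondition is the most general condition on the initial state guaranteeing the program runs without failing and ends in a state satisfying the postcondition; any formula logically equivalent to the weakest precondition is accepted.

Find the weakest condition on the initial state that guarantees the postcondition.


Working backward. After the program, the postcondition (!(3*j + 3*z + 4 >= 0)) <==> (j - g - 9 >= j <==> 3*z + 9 >= -8) must hold; in canonical form it is (!(3*j + 3*z >= -4)) <==> (g <= -9 <==> 3*z >= -17).
Then branch requires (!(9*cnt + 6*g + 3*z >= -10)) <==> (g <= -9 <==> 3*z >= -17); else branch requires ((j >= 3 <==> 2*z < g - 2) ==> ((!(6*cnt + 3*j >= 14)) <==> (j <= 2*cnt - 14 <==> 6*cnt >= 1))) && ((!(j >= 3 <==> 2*z < g - 2)) ==> ((!(3*j + 3*z >= -4)) <==> (j <= z - 8 <==> 3*z >= -17))).
Before the if: ((j != -7 ==> j <= -12) ==> ((!(9*cnt + 6*g + 3*z >= -10)) <==> (g <= -9 <==> 3*z >= -17))) && ((!(j != -7 ==> j <= -12)) ==> (((j >= 3 <==> 2*z < g - 2) ==> ((!(6*cnt + 3*j >= 14)) <==> (j <= 2*cnt - 14 <==> 6*cnt >= 1))) && ((!(j >= 3 <==> 2*z < g - 2)) ==> ((!(3*j + 3*z >= -4)) <==> (j <= z - 8 <==> 3*z >= -17)))))
Before j := 3*g - 7: ((3*g != 0 ==> 3*g <= -5) ==> ((!(9*cnt + 6*g + 3*z >= -10)) <==> (g <= -9 <==> 3*z >= -17))) && ((!(3*g != 0 ==> 3*g <= -5)) ==> (((3*g >= 10 <==> 2*z < g - 2) ==> ((!(6*cnt + 9*g >= 35)) <==> (3*g <= 2*cnt - 7 <==> 6*cnt >= 1))) && ((!(3*g >= 10 <==> 2*z < g - 2)) ==> ((!(9*g + 3*z >= 17)) <==> (3*g <= z - 1 <==> 3*z >= -17)))))
Answer: WP = ((3*g != 0 ==> 3*g <= -5) ==> ((!(9*cnt + 6*g + 3*z >= -10)) <==> (g <= -9 <==> 3*z >= -17))) && ((!(3*g != 0 ==> 3*g <= -5)) ==> (((3*g >= 10 <==> 2*z < g - 2) ==> ((!(6*cnt + 9*g >= 35)) <==> (3*g <= 2*cnt - 7 <==> 6*cnt >= 1))) && ((!(3*g >= 10 <==> 2*z < g - 2)) ==> ((!(9*g + 3*z >= 17)) <==> (3*g <= z - 1 <==> 3*z >= -17)))))


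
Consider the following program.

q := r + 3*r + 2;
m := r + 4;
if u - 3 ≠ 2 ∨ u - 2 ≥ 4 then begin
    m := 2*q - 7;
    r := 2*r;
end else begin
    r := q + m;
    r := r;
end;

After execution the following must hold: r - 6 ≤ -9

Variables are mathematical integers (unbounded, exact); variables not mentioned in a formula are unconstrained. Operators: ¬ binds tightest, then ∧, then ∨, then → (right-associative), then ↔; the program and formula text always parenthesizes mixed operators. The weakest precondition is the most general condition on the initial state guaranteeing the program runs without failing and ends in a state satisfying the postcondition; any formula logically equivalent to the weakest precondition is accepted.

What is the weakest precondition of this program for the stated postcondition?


Working backward. After the program, the postcondition r - 6 ≤ -9 must hold; in canonical form it is r ≤ -3.
Then branch requires 2*r ≤ -3; else branch requires m + q ≤ -3.
Before the if: ((u ≠ 5 ∨ u ≥ 6) → 2*r ≤ -3) ∧ ((¬(u ≠ 5 ∨ u ≥ 6)) → m + q ≤ -3)
Before m := r + 4: ((u ≠ 5 ∨ u ≥ 6) → 2*r ≤ -3) ∧ ((¬(u ≠ 5 ∨ u ≥ 6)) → q + r ≤ -7)
Before q := r + 3*r + 2: ((u ≠ 5 ∨ u ≥ 6) → 2*r ≤ -3) ∧ ((¬(u ≠ 5 ∨ u ≥ 6)) → 5*r ≤ -9)
Answer: WP = ((u ≠ 5 ∨ u ≥ 6) → 2*r ≤ -3) ∧ ((¬(u ≠ 5 ∨ u ≥ 6)) → 5*r ≤ -9)


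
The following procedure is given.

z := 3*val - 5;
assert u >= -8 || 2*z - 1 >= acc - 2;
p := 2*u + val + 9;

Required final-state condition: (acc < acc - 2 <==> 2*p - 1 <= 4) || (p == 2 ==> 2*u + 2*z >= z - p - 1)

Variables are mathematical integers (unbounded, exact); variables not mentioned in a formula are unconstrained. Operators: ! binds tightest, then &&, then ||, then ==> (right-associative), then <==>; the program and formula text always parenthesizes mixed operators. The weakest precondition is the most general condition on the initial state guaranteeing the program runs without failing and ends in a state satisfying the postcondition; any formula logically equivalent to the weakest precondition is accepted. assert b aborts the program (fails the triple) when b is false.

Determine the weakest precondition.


Working backward. After the program, the postcondition (acc < acc - 2 <==> 2*p - 1 <= 4) || (p == 2 ==> 2*u + 2*z >= z - p - 1) must hold; in canonical form it is (!(2*p <= 5)) || (p == 2 ==> p + 2*u + z >= -1).
Before p := 2*u + val + 9: (!(4*u + 2*val <= -13)) || (2*u + val == -7 ==> 4*u + val + z >= -10)
Before assert u >= -8 || 2*z - 1 >= acc - 2: (u >= -8 || 2*z >= acc - 1) && ((!(4*u + 2*val <= -13)) || (2*u + val == -7 ==> 4*u + val + z >= -10))
Before z := 3*val - 5: (u >= -8 || 6*val >= acc + 9) && ((!(4*u + 2*val <= -13)) || (2*u + val == -7 ==> 4*u + 4*val >= -5))
Answer: WP = (u >= -8 || 6*val >= acc + 9) && ((!(4*u + 2*val <= -13)) || (2*u + val == -7 ==> 4*u + 4*val >= -5))


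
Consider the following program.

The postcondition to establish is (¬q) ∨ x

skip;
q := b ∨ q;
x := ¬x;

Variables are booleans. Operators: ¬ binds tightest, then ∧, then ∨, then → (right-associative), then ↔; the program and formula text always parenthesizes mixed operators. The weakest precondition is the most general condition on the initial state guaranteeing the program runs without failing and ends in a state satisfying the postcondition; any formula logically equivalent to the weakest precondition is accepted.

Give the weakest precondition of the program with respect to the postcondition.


Working backward. After the program, (¬q) ∨ x must hold.
Before x := ¬x: (¬q) ∨ (¬x)
Before q := b ∨ q: (¬(b ∨ q)) ∨ (¬x)
Before skip: (¬(b ∨ q)) ∨ (¬x)
Answer: WP = (¬(b ∨ q)) ∨ (¬x)


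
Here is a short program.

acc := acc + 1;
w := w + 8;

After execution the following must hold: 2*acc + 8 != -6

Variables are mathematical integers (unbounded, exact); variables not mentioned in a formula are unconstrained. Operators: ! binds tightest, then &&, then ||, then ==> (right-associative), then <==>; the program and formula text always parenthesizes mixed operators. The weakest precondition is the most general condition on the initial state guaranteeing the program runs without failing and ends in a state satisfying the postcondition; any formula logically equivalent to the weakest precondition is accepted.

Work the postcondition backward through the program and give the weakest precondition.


Working backward. After the program, the postcondition 2*acc + 8 != -6 must hold; in canonical form it is 2*acc != -14.
Before w := w + 8: 2*acc != -14
Before acc := acc + 1: 2*acc != -16
Answer: WP = 2*acc != -16


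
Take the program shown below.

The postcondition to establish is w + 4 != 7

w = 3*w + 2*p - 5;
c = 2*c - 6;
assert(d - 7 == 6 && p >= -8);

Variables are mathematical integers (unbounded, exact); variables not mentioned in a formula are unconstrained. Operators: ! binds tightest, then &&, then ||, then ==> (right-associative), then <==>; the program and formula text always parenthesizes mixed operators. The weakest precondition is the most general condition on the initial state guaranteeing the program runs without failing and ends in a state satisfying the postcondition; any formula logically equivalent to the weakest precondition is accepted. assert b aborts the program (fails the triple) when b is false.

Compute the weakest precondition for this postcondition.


Working backward. After the program, the postcondition w + 4 != 7 must hold; in canonical form it is w != 3.
Before assert d - 7 == 6 && p >= -8: d == 13 && p >= -8 && w != 3
Before c := 2*c - 6: d == 13 && p >= -8 && w != 3
Before w := 3*w + 2*p - 5: d == 13 && p >= -8 && 2*p + 3*w != 8
Answer: WP = d == 13 && p >= -8 && 2*p + 3*w != 8


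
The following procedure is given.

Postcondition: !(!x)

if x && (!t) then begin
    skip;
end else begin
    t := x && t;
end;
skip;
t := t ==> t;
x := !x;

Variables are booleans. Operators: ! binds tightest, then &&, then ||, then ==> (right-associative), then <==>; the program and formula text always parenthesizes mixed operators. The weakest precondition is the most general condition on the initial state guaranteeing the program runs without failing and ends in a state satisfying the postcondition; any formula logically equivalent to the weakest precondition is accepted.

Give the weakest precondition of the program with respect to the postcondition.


Working backward. After the program, the postcondition !(!x) must hold; in canonical form it is x.
Before x := !x: !x
Before t := t ==> t: !x
Before skip: !x
Then branch requires !x; else branch requires !x.
Before the if: ((x && (!t)) ==> (!x)) && ((!(x && (!t))) ==> (!x))
Answer: WP = ((x && (!t)) ==> (!x)) && ((!(x && (!t))) ==> (!x))


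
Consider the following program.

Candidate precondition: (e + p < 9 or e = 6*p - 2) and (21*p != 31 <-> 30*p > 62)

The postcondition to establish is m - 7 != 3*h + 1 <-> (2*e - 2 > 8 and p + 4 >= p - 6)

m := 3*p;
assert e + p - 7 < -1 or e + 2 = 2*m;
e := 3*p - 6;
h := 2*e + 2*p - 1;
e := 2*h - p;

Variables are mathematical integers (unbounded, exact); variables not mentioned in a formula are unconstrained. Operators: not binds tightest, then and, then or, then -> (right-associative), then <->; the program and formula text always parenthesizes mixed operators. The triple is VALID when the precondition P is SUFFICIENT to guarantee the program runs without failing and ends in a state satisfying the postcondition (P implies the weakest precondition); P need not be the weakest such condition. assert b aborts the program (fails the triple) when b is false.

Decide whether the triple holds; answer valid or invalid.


Working backward. After the program, the postcondition m - 7 != 3*h + 1 <-> (2*e - 2 > 8 and p + 4 >= p - 6) must hold; in canonical form it is m != 3*h + 8 <-> 2*e > 10.
Before e := 2*h - p: m != 3*h + 8 <-> 4*h > 2*p + 10
Before h := 2*e + 2*p - 1: m != 6*e + 6*p + 5 <-> 8*e + 6*p > 14
Before e := 3*p - 6: m != 24*p - 31 <-> 30*p > 62
Before assert e + p - 7 < -1 or e + 2 = 2*m: (e + p < 6 or e = 2*m - 2) and (m != 24*p - 31 <-> 30*p > 62)
Before m := 3*p: (e + p < 6 or e = 6*p - 2) and (21*p != 31 <-> 30*p > 62)
The weakest precondition is (e + p < 6 or e = 6*p - 2) and (21*p != 31 <-> 30*p > 62).
Check whether (e + p < 9 or e = 6*p - 2) and (21*p != 31 <-> 30*p > 62) implies it.
Countermodel: at the initial state e = 3, p = 3, the precondition holds but the weakest precondition fails.
Answer: invalid


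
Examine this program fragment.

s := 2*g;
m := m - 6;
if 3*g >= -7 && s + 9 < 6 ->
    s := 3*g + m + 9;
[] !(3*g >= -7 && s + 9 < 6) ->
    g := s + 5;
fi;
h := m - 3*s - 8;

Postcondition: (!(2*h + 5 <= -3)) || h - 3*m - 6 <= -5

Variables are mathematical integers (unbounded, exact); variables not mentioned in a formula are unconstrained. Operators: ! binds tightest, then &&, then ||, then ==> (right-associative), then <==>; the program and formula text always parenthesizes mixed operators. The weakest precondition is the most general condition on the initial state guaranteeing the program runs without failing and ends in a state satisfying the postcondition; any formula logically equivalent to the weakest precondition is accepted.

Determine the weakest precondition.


Working backward. After the program, the postcondition (!(2*h + 5 <= -3)) || h - 3*m - 6 <= -5 must hold; in canonical form it is (!(2*h <= -8)) || h <= 3*m + 1.
Before h := m - 3*s - 8: (!(2*m <= 6*s + 8)) || 2*m + 3*s >= -9
Then branch requires (!(18*g + 4*m >= -62)) || 9*g + 5*m >= -36; else branch requires (!(2*m <= 6*s + 8)) || 2*m + 3*s >= -9.
Before the if: ((3*g >= -7 && s < -3) ==> ((!(18*g + 4*m >= -62)) || 9*g + 5*m >= -36)) && ((!(3*g >= -7 && s < -3)) ==> ((!(2*m <= 6*s + 8)) || 2*m + 3*s >= -9))
Before m := m - 6: ((3*g >= -7 && s < -3) ==> ((!(18*g + 4*m >= -38)) || 9*g + 5*m >= -6)) && ((!(3*g >= -7 && s < -3)) ==> ((!(2*m <= 6*s + 20)) || 2*m + 3*s >= 3))
Before s := 2*g: ((3*g >= -7 && 2*g < -3) ==> ((!(18*g + 4*m >= -38)) || 9*g + 5*m >= -6)) && ((!(3*g >= -7 && 2*g < -3)) ==> ((!(2*m <= 12*g + 20)) || 6*g + 2*m >= 3))
Answer: WP = ((3*g >= -7 && 2*g < -3) ==> ((!(18*g + 4*m >= -38)) || 9*g + 5*m >= -6)) && ((!(3*g >= -7 && 2*g < -3)) ==> ((!(2*m <= 12*g + 20)) || 6*g + 2*m >= 3))


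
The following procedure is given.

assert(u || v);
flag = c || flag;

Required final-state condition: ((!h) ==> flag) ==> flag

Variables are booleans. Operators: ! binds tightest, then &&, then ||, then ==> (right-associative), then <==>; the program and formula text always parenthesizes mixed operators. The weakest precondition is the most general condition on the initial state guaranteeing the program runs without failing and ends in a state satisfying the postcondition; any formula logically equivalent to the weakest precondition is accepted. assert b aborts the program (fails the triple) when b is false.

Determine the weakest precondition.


Working backward. After the program, ((!h) ==> flag) ==> flag must hold.
Before flag := c || flag: ((!h) ==> (c || flag)) ==> (c || flag)
Before assert u || v: (u || v) && (((!h) ==> (c || flag)) ==> (c || flag))
Answer: WP = (u || v) && (((!h) ==> (c || flag)) ==> (c || flag))


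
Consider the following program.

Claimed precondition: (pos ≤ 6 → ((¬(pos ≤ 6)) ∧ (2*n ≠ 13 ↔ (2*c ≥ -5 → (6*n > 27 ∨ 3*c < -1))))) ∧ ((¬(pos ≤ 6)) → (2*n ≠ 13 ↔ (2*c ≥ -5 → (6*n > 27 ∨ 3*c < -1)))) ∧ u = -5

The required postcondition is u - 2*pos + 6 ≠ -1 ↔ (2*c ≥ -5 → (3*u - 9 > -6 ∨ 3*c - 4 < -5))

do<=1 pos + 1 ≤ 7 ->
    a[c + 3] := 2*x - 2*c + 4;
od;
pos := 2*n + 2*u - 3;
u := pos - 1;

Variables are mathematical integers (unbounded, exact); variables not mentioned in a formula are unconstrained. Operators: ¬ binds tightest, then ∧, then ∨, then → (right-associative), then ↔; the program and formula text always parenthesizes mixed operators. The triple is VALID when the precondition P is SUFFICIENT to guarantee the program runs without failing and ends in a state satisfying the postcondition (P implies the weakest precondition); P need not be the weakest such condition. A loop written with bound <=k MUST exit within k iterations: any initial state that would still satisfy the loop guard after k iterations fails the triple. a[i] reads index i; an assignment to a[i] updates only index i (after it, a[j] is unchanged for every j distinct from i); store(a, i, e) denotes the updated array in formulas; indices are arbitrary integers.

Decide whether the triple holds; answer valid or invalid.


Working backward. After the program, the postcondition u - 2*pos + 6 ≠ -1 ↔ (2*c ≥ -5 → (3*u - 9 > -6 ∨ 3*c - 4 < -5)) must hold; in canonical form it is u ≠ 2*pos - 7 ↔ (2*c ≥ -5 → (3*u > 3 ∨ 3*c < -1)).
Before u := pos - 1: pos ≠ 6 ↔ (2*c ≥ -5 → (3*pos > 6 ∨ 3*c < -1))
Before pos := 2*n + 2*u - 3: 2*n + 2*u ≠ 9 ↔ (2*c ≥ -5 → (6*n + 6*u > 15 ∨ 3*c < -1))
Before the loop (bound <=1), unroll the exhaustion recursion (WP_0 = exit-now case; WP_j = one more guarded iteration, up to j = 1):
  WP_0: (¬(pos ≤ 6)) ∧ (2*n + 2*u ≠ 9 ↔ (2*c ≥ -5 → (6*n + 6*u > 15 ∨ 3*c < -1)))
  WP_1: (pos ≤ 6 → ((¬(pos ≤ 6)) ∧ (2*n + 2*u ≠ 9 ↔ (2*c ≥ -5 → (6*n + 6*u > 15 ∨ 3*c < -1))))) ∧ ((¬(pos ≤ 6)) → (2*n + 2*u ≠ 9 ↔ (2*c ≥ -5 → (6*n + 6*u > 15 ∨ 3*c < -1))))
So before the loop: (pos ≤ 6 → ((¬(pos ≤ 6)) ∧ (2*n + 2*u ≠ 9 ↔ (2*c ≥ -5 → (6*n + 6*u > 15 ∨ 3*c < -1))))) ∧ ((¬(pos ≤ 6)) → (2*n + 2*u ≠ 9 ↔ (2*c ≥ -5 → (6*n + 6*u > 15 ∨ 3*c < -1))))
The weakest precondition is (pos ≤ 6 → ((¬(pos ≤ 6)) ∧ (2*n + 2*u ≠ 9 ↔ (2*c ≥ -5 → (6*n + 6*u > 15 ∨ 3*c < -1))))) ∧ ((¬(pos ≤ 6)) → (2*n + 2*u ≠ 9 ↔ (2*c ≥ -5 → (6*n + 6*u > 15 ∨ 3*c < -1)))).
Check whether (pos ≤ 6 → ((¬(pos ≤ 6)) ∧ (2*n ≠ 13 ↔ (2*c ≥ -5 → (6*n > 27 ∨ 3*c < -1))))) ∧ ((¬(pos ≤ 6)) → (2*n ≠ 13 ↔ (2*c ≥ -5 → (6*n > 27 ∨ 3*c < -1)))) ∧ u = -5 implies it.
Countermodel: at the initial state c = 0, n = 5, pos = 7, u = -5, the precondition holds but the weakest precondition fails.
Answer: invalid


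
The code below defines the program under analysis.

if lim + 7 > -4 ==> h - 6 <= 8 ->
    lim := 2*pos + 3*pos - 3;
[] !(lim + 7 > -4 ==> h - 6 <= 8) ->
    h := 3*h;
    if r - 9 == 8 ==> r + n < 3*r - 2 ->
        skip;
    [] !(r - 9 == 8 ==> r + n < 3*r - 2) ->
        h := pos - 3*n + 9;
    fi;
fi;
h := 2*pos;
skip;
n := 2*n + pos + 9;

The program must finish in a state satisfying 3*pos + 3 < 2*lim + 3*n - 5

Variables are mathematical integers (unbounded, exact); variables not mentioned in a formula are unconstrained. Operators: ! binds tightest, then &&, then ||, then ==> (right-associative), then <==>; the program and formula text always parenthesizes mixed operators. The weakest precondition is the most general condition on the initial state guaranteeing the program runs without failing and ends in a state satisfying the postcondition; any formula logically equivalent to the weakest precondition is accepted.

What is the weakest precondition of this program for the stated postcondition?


Working backward. After the program, the postcondition 3*pos + 3 < 2*lim + 3*n - 5 must hold; in canonical form it is 3*pos < 2*lim + 3*n - 8.
Before n := 2*n + pos + 9: 2*lim + 6*n > -19
Before skip: 2*lim + 6*n > -19
Before h := 2*pos: 2*lim + 6*n > -19
Then branch requires 6*n + 10*pos > -13; else branch requires ((r == 17 ==> n < 2*r - 2) ==> 2*lim + 6*n > -19) && ((!(r == 17 ==> n < 2*r - 2)) ==> 2*lim + 6*n > -19).
Before the if: ((lim > -11 ==> h <= 14) ==> 6*n + 10*pos > -13) && ((!(lim > -11 ==> h <= 14)) ==> (((r == 17 ==> n < 2*r - 2) ==> 2*lim + 6*n > -19) && ((!(r == 17 ==> n < 2*r - 2)) ==> 2*lim + 6*n > -19)))
Answer: WP = ((lim > -11 ==> h <= 14) ==> 6*n + 10*pos > -13) && ((!(lim > -11 ==> h <= 14)) ==> (((r == 17 ==> n < 2*r - 2) ==> 2*lim + 6*n > -19) && ((!(r == 17 ==> n < 2*r - 2)) ==> 2*lim + 6*n > -19)))


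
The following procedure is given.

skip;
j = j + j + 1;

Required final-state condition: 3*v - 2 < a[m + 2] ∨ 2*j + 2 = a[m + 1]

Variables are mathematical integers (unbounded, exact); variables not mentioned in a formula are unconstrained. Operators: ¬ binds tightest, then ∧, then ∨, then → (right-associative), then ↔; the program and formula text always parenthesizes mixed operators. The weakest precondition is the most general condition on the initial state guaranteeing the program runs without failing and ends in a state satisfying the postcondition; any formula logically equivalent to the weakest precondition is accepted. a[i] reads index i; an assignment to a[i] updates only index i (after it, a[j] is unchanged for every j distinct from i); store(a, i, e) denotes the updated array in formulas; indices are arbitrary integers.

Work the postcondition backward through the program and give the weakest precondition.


Working backward. After the program, the postcondition 3*v - 2 < a[m + 2] ∨ 2*j + 2 = a[m + 1] must hold; in canonical form it is 3*v < a[m + 2] + 2 ∨ 2*j = a[m + 1] - 2.
Before j := j + j + 1: 3*v < a[m + 2] + 2 ∨ 4*j = a[m + 1] - 4
Before skip: 3*v < a[m + 2] + 2 ∨ 4*j = a[m + 1] - 4
Answer: WP = 3*v < a[m + 2] + 2 ∨ 4*j = a[m + 1] - 4


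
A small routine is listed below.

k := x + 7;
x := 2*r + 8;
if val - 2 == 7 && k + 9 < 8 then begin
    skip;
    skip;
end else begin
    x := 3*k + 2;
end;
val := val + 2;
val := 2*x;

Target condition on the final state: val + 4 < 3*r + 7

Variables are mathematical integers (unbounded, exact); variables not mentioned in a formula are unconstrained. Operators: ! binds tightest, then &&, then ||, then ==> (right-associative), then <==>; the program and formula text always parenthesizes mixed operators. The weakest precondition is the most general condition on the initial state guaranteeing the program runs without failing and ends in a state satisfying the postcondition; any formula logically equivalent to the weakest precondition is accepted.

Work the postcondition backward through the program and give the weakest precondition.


Working backward. After the program, the postcondition val + 4 < 3*r + 7 must hold; in canonical form it is val < 3*r + 3.
Before val := 2*x: 2*x < 3*r + 3
Before val := val + 2: 2*x < 3*r + 3
Then branch requires 2*x < 3*r + 3; else branch requires 6*k < 3*r - 1.
Before the if: ((val == 9 && k < -1) ==> 2*x < 3*r + 3) && ((!(val == 9 && k < -1)) ==> 6*k < 3*r - 1)
Before x := 2*r + 8: ((val == 9 && k < -1) ==> r < -13) && ((!(val == 9 && k < -1)) ==> 6*k < 3*r - 1)
Before k := x + 7: ((val == 9 && x < -8) ==> r < -13) && ((!(val == 9 && x < -8)) ==> 6*x < 3*r - 43)
Answer: WP = ((val == 9 && x < -8) ==> r < -13) && ((!(val == 9 && x < -8)) ==> 6*x < 3*r - 43)


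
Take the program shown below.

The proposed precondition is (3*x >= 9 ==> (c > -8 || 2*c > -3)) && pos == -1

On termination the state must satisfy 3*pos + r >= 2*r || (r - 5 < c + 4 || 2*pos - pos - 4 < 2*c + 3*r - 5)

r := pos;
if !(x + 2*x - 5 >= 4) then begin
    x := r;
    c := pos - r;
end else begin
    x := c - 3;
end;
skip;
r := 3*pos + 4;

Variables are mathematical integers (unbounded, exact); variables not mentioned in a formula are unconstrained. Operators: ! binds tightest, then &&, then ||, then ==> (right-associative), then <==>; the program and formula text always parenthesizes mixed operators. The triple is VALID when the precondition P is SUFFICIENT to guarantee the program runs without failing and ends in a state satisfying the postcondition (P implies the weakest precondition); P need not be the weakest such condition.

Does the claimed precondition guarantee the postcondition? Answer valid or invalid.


Working backward. After the program, the postcondition 3*pos + r >= 2*r || (r - 5 < c + 4 || 2*pos - pos - 4 < 2*c + 3*r - 5) must hold; in canonical form it is 3*pos >= r || r < c + 9 || pos < 2*c + 3*r - 1.
Before r := 3*pos + 4: 3*pos < c + 5 || 2*c + 8*pos > -11
Before skip: 3*pos < c + 5 || 2*c + 8*pos > -11
Then branch requires 2*pos + r < 5 || 10*pos > 2*r - 11; else branch requires 3*pos < c + 5 || 2*c + 8*pos > -11.
Before the if: ((!(3*x >= 9)) ==> (2*pos + r < 5 || 10*pos > 2*r - 11)) && (3*x >= 9 ==> (3*pos < c + 5 || 2*c + 8*pos > -11))
Before r := pos: ((!(3*x >= 9)) ==> (3*pos < 5 || 8*pos > -11)) && (3*x >= 9 ==> (3*pos < c + 5 || 2*c + 8*pos > -11))
The weakest precondition is ((!(3*x >= 9)) ==> (3*pos < 5 || 8*pos > -11)) && (3*x >= 9 ==> (3*pos < c + 5 || 2*c + 8*pos > -11)).
Check whether (3*x >= 9 ==> (c > -8 || 2*c > -3)) && pos == -1 implies it.
Every state satisfying the precondition satisfies the weakest precondition: the implication holds.
Answer: valid
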